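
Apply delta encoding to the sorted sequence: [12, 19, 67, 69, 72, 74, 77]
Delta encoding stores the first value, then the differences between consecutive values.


First value: 12
Deltas:
  19 - 12 = 7
  67 - 19 = 48
  69 - 67 = 2
  72 - 69 = 3
  74 - 72 = 2
  77 - 74 = 3


Delta encoded: [12, 7, 48, 2, 3, 2, 3]


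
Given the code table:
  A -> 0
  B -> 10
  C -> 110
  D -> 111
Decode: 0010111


Decoding:
0 -> A
0 -> A
10 -> B
111 -> D


Result: AABD


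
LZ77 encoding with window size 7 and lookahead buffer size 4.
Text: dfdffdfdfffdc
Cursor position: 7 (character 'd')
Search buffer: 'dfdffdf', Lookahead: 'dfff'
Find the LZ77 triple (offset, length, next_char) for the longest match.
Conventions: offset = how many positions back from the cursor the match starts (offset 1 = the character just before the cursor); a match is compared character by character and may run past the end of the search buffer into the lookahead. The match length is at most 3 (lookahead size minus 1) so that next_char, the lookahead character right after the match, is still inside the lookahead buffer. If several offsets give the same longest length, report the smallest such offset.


Try each offset into the search buffer:
  offset=1 (pos 6, char 'f'): match length 0
  offset=2 (pos 5, char 'd'): match length 2
  offset=3 (pos 4, char 'f'): match length 0
  offset=4 (pos 3, char 'f'): match length 0
  offset=5 (pos 2, char 'd'): match length 3
  offset=6 (pos 1, char 'f'): match length 0
  offset=7 (pos 0, char 'd'): match length 2
Longest match has length 3 at offset 5.
next_char = character at position 7 + 3 = 10 -> 'f'

Best match: offset=5, length=3 (matching 'dff' starting at position 2)
LZ77 triple: (5, 3, 'f')


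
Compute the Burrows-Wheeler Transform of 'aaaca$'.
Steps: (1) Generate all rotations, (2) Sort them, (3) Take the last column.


Rotations (sorted):
  0: $aaaca -> last char: a
  1: a$aaac -> last char: c
  2: aaaca$ -> last char: $
  3: aaca$a -> last char: a
  4: aca$aa -> last char: a
  5: ca$aaa -> last char: a


BWT = ac$aaa


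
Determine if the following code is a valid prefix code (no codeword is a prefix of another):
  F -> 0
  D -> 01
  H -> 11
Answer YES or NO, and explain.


Checking each pair (does one codeword prefix another?):
  F='0' vs D='01': prefix -- VIOLATION

NO -- this is NOT a valid prefix code. F (0) is a prefix of D (01).


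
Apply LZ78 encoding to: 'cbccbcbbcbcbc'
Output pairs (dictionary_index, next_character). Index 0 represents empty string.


LZ78 encoding steps:
Dictionary: {0: ''}
Step 1: w='' (idx 0), next='c' -> output (0, 'c'), add 'c' as idx 1
Step 2: w='' (idx 0), next='b' -> output (0, 'b'), add 'b' as idx 2
Step 3: w='c' (idx 1), next='c' -> output (1, 'c'), add 'cc' as idx 3
Step 4: w='b' (idx 2), next='c' -> output (2, 'c'), add 'bc' as idx 4
Step 5: w='b' (idx 2), next='b' -> output (2, 'b'), add 'bb' as idx 5
Step 6: w='c' (idx 1), next='b' -> output (1, 'b'), add 'cb' as idx 6
Step 7: w='cb' (idx 6), next='c' -> output (6, 'c'), add 'cbc' as idx 7


Encoded: [(0, 'c'), (0, 'b'), (1, 'c'), (2, 'c'), (2, 'b'), (1, 'b'), (6, 'c')]


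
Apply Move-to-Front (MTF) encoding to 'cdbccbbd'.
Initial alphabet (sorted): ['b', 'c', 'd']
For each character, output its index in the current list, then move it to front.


MTF encoding:
'c': index 1 in ['b', 'c', 'd'] -> ['c', 'b', 'd']
'd': index 2 in ['c', 'b', 'd'] -> ['d', 'c', 'b']
'b': index 2 in ['d', 'c', 'b'] -> ['b', 'd', 'c']
'c': index 2 in ['b', 'd', 'c'] -> ['c', 'b', 'd']
'c': index 0 in ['c', 'b', 'd'] -> ['c', 'b', 'd']
'b': index 1 in ['c', 'b', 'd'] -> ['b', 'c', 'd']
'b': index 0 in ['b', 'c', 'd'] -> ['b', 'c', 'd']
'd': index 2 in ['b', 'c', 'd'] -> ['d', 'b', 'c']


Output: [1, 2, 2, 2, 0, 1, 0, 2]


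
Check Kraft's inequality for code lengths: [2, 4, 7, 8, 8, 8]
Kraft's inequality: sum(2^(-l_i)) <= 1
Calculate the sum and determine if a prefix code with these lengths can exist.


Sum = 2^(-2) + 2^(-4) + 2^(-7) + 2^(-8) + 2^(-8) + 2^(-8)
    = 0.25 + 0.0625 + 0.0078125 + 0.00390625 + 0.00390625 + 0.00390625
    = 85/256 = 0.33203125
Since 0.33203125 <= 1, Kraft's inequality IS satisfied.
A prefix code with these lengths CAN exist.

Kraft sum = 0.33203125. Satisfied.


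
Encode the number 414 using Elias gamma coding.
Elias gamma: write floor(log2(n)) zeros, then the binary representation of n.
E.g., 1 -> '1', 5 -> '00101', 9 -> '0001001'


num_bits = floor(log2(414)) + 1 = 9
leading_zeros = num_bits - 1 = 8
binary(414) = 110011110

Elias gamma(414) = '00000000' + '110011110' = 00000000110011110 (17 bits)


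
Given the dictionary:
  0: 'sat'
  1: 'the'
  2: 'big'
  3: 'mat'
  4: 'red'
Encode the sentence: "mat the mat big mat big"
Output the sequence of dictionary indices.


Look up each word in the dictionary:
  'mat' -> 3
  'the' -> 1
  'mat' -> 3
  'big' -> 2
  'mat' -> 3
  'big' -> 2

Encoded: [3, 1, 3, 2, 3, 2]


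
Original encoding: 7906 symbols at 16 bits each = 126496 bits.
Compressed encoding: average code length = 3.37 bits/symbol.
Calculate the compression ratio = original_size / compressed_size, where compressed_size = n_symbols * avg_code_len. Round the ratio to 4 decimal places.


original_size = n_symbols * orig_bits = 7906 * 16 = 126496 bits
compressed_size = n_symbols * avg_code_len = 7906 * 3.37 = 26643.22 bits
ratio = original_size / compressed_size = 126496 / 26643.22 = 4.7478

Compression ratio = 4.7478


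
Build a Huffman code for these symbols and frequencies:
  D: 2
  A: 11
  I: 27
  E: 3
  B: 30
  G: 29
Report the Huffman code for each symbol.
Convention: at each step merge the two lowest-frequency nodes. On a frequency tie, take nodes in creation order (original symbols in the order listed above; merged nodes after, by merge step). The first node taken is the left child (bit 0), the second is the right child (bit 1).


Huffman tree construction:
Step 1: Merge D(2) + E(3) = 5
Step 2: Merge (D+E)(5) + A(11) = 16
Step 3: Merge ((D+E)+A)(16) + I(27) = 43
Step 4: Merge G(29) + B(30) = 59
Step 5: Merge (((D+E)+A)+I)(43) + (G+B)(59) = 102
Read each symbol's code off the tree from the root (left child = 0, right child = 1).

Codes:
  D: 0000 (length 4)
  A: 001 (length 3)
  I: 01 (length 2)
  E: 0001 (length 4)
  B: 11 (length 2)
  G: 10 (length 2)
Average code length: 225/102 = 2.2059 bits/symbol


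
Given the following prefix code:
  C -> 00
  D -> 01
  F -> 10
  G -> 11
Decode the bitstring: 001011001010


Decoding step by step:
Bits 00 -> C
Bits 10 -> F
Bits 11 -> G
Bits 00 -> C
Bits 10 -> F
Bits 10 -> F


Decoded message: CFGCFF


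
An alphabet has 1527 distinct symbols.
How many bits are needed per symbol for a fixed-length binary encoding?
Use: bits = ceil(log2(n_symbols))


log2(1527) = 10.5765
Bracket: 2^10 = 1024 < 1527 <= 2^11 = 2048
So ceil(log2(1527)) = 11

bits = ceil(log2(1527)) = ceil(10.5765) = 11 bits


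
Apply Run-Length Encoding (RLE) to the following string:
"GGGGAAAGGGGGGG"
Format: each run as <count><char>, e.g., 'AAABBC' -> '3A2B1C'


Scanning runs left to right:
  i=0: run of 'G' x 4 -> '4G'
  i=4: run of 'A' x 3 -> '3A'
  i=7: run of 'G' x 7 -> '7G'

RLE = 4G3A7G


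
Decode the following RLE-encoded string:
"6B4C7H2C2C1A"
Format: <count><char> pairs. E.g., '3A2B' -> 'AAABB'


Expanding each <count><char> pair:
  6B -> 'BBBBBB'
  4C -> 'CCCC'
  7H -> 'HHHHHHH'
  2C -> 'CC'
  2C -> 'CC'
  1A -> 'A'

Decoded = BBBBBBCCCCHHHHHHHCCCCA


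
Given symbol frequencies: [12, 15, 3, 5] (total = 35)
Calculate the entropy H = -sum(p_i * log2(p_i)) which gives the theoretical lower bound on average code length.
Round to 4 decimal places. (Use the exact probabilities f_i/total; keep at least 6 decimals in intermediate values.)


Per-symbol terms -p_i * log2(p_i) with p_i = f_i/35:
  p = 12/35 = 0.342857: log2(p) = -1.544321, -p*log2(p) = 0.529481
  p = 15/35 = 0.428571: log2(p) = -1.222392, -p*log2(p) = 0.523882
  p = 3/35 = 0.085714: log2(p) = -3.544321, -p*log2(p) = 0.303799
  p = 5/35 = 0.142857: log2(p) = -2.807355, -p*log2(p) = 0.401051
H = 0.529481 + 0.523882 + 0.303799 + 0.401051 = 1.758213

H = 1.7582 bits/symbol


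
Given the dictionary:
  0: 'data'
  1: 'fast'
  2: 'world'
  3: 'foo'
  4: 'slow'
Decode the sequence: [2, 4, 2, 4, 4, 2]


Look up each index in the dictionary:
  2 -> 'world'
  4 -> 'slow'
  2 -> 'world'
  4 -> 'slow'
  4 -> 'slow'
  2 -> 'world'

Decoded: "world slow world slow slow world"


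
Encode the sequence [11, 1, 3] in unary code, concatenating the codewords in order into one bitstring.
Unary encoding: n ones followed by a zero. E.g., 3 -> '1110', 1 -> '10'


Encode each number as n ones followed by a terminating 0:
  11 -> 111111111110 (12 bits)
  1 -> 10 (2 bits)
  3 -> 1110 (4 bits)
Total length = 12 + 2 + 4 = 18 bits.

Unary([11, 1, 3]) = 111111111110101110 (18 bits)


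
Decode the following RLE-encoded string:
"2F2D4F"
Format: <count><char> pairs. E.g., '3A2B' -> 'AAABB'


Expanding each <count><char> pair:
  2F -> 'FF'
  2D -> 'DD'
  4F -> 'FFFF'

Decoded = FFDDFFFF


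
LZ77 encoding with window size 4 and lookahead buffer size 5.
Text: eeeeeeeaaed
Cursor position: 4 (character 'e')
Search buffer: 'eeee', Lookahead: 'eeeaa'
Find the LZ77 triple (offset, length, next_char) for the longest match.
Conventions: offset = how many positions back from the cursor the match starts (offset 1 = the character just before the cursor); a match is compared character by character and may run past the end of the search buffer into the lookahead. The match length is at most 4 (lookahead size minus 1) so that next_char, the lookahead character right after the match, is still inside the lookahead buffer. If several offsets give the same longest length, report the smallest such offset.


Try each offset into the search buffer:
  offset=1 (pos 3, char 'e'): match length 3
  offset=2 (pos 2, char 'e'): match length 3
  offset=3 (pos 1, char 'e'): match length 3
  offset=4 (pos 0, char 'e'): match length 3
Longest match has length 3, found at offsets 1, 2, 3, 4; take the smallest, offset 1.
next_char = character at position 4 + 3 = 7 -> 'a'

Best match: offset=1, length=3 (matching 'eee' starting at position 3)
LZ77 triple: (1, 3, 'a')


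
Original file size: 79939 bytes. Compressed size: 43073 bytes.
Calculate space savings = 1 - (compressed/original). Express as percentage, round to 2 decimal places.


ratio = compressed/original = 43073/79939 = 0.538823
savings = 1 - ratio = 1 - 0.538823 = 0.461177
as a percentage: 0.461177 * 100 = 46.12%

Space savings = 1 - 43073/79939 = 46.12%


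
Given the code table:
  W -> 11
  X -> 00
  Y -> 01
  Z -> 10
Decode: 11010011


Decoding:
11 -> W
01 -> Y
00 -> X
11 -> W


Result: WYXW


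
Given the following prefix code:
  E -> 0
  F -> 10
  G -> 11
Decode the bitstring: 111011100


Decoding step by step:
Bits 11 -> G
Bits 10 -> F
Bits 11 -> G
Bits 10 -> F
Bits 0 -> E


Decoded message: GFGFE


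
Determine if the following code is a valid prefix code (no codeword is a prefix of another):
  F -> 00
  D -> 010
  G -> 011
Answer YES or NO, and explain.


Checking each pair (does one codeword prefix another?):
  F='00' vs D='010': no prefix
  F='00' vs G='011': no prefix
  D='010' vs F='00': no prefix
  D='010' vs G='011': no prefix
  G='011' vs F='00': no prefix
  G='011' vs D='010': no prefix
No violation found over all pairs.

YES -- this is a valid prefix code. No codeword is a prefix of any other codeword.


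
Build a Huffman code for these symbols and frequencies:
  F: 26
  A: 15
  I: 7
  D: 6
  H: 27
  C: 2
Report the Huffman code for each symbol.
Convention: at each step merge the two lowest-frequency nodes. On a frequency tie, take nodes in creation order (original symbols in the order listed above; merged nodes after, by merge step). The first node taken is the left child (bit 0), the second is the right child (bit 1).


Huffman tree construction:
Step 1: Merge C(2) + D(6) = 8
Step 2: Merge I(7) + (C+D)(8) = 15
Step 3: Merge A(15) + (I+(C+D))(15) = 30
Step 4: Merge F(26) + H(27) = 53
Step 5: Merge (A+(I+(C+D)))(30) + (F+H)(53) = 83
Read each symbol's code off the tree from the root (left child = 0, right child = 1).

Codes:
  F: 10 (length 2)
  A: 00 (length 2)
  I: 010 (length 3)
  D: 0111 (length 4)
  H: 11 (length 2)
  C: 0110 (length 4)
Average code length: 189/83 = 2.2771 bits/symbol


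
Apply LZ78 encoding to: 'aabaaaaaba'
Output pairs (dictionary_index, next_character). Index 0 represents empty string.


LZ78 encoding steps:
Dictionary: {0: ''}
Step 1: w='' (idx 0), next='a' -> output (0, 'a'), add 'a' as idx 1
Step 2: w='a' (idx 1), next='b' -> output (1, 'b'), add 'ab' as idx 2
Step 3: w='a' (idx 1), next='a' -> output (1, 'a'), add 'aa' as idx 3
Step 4: w='aa' (idx 3), next='a' -> output (3, 'a'), add 'aaa' as idx 4
Step 5: w='' (idx 0), next='b' -> output (0, 'b'), add 'b' as idx 5
Step 6: w='a' (idx 1), end of input -> output (1, '')


Encoded: [(0, 'a'), (1, 'b'), (1, 'a'), (3, 'a'), (0, 'b'), (1, '')]


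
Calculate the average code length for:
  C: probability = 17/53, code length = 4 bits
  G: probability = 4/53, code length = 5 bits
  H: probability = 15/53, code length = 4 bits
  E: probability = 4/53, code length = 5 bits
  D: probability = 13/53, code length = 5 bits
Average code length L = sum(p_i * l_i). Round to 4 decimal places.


Weighted contributions p_i * l_i:
  C: (17/53) * 4 = 68/53
  G: (4/53) * 5 = 20/53
  H: (15/53) * 4 = 60/53
  E: (4/53) * 5 = 20/53
  D: (13/53) * 5 = 65/53
Sum = (68 + 20 + 60 + 20 + 65)/53 = 233/53

L = 233/53 = 4.3962 bits/symbol


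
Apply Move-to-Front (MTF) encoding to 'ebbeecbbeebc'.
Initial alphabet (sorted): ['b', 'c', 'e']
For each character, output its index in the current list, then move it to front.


MTF encoding:
'e': index 2 in ['b', 'c', 'e'] -> ['e', 'b', 'c']
'b': index 1 in ['e', 'b', 'c'] -> ['b', 'e', 'c']
'b': index 0 in ['b', 'e', 'c'] -> ['b', 'e', 'c']
'e': index 1 in ['b', 'e', 'c'] -> ['e', 'b', 'c']
'e': index 0 in ['e', 'b', 'c'] -> ['e', 'b', 'c']
'c': index 2 in ['e', 'b', 'c'] -> ['c', 'e', 'b']
'b': index 2 in ['c', 'e', 'b'] -> ['b', 'c', 'e']
'b': index 0 in ['b', 'c', 'e'] -> ['b', 'c', 'e']
'e': index 2 in ['b', 'c', 'e'] -> ['e', 'b', 'c']
'e': index 0 in ['e', 'b', 'c'] -> ['e', 'b', 'c']
'b': index 1 in ['e', 'b', 'c'] -> ['b', 'e', 'c']
'c': index 2 in ['b', 'e', 'c'] -> ['c', 'b', 'e']


Output: [2, 1, 0, 1, 0, 2, 2, 0, 2, 0, 1, 2]


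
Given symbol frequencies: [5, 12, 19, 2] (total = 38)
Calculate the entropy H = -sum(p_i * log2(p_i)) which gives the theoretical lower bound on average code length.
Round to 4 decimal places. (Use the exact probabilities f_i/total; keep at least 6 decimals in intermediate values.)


Per-symbol terms -p_i * log2(p_i) with p_i = f_i/38:
  p = 5/38 = 0.131579: log2(p) = -2.925999, -p*log2(p) = 0.385000
  p = 12/38 = 0.315789: log2(p) = -1.662965, -p*log2(p) = 0.525147
  p = 19/38 = 0.500000: log2(p) = -1.000000, -p*log2(p) = 0.500000
  p = 2/38 = 0.052632: log2(p) = -4.247928, -p*log2(p) = 0.223575
H = 0.385000 + 0.525147 + 0.500000 + 0.223575 = 1.633722

H = 1.6337 bits/symbol


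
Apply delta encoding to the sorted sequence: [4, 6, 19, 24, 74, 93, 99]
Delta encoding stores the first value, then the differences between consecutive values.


First value: 4
Deltas:
  6 - 4 = 2
  19 - 6 = 13
  24 - 19 = 5
  74 - 24 = 50
  93 - 74 = 19
  99 - 93 = 6


Delta encoded: [4, 2, 13, 5, 50, 19, 6]


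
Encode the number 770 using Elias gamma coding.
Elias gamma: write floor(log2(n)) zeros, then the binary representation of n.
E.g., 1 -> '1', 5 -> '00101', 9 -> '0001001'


num_bits = floor(log2(770)) + 1 = 10
leading_zeros = num_bits - 1 = 9
binary(770) = 1100000010

Elias gamma(770) = '000000000' + '1100000010' = 0000000001100000010 (19 bits)


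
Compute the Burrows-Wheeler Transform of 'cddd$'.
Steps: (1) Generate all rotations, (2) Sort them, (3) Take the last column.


Rotations (sorted):
  0: $cddd -> last char: d
  1: cddd$ -> last char: $
  2: d$cdd -> last char: d
  3: dd$cd -> last char: d
  4: ddd$c -> last char: c


BWT = d$ddc


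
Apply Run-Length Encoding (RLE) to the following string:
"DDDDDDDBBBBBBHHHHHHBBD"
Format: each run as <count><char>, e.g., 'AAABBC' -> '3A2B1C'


Scanning runs left to right:
  i=0: run of 'D' x 7 -> '7D'
  i=7: run of 'B' x 6 -> '6B'
  i=13: run of 'H' x 6 -> '6H'
  i=19: run of 'B' x 2 -> '2B'
  i=21: run of 'D' x 1 -> '1D'

RLE = 7D6B6H2B1D


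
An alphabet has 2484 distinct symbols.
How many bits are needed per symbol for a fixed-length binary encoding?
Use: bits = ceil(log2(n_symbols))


log2(2484) = 11.2784
Bracket: 2^11 = 2048 < 2484 <= 2^12 = 4096
So ceil(log2(2484)) = 12

bits = ceil(log2(2484)) = ceil(11.2784) = 12 bits


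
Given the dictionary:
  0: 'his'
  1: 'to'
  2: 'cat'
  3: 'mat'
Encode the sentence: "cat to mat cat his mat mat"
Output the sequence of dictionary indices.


Look up each word in the dictionary:
  'cat' -> 2
  'to' -> 1
  'mat' -> 3
  'cat' -> 2
  'his' -> 0
  'mat' -> 3
  'mat' -> 3

Encoded: [2, 1, 3, 2, 0, 3, 3]


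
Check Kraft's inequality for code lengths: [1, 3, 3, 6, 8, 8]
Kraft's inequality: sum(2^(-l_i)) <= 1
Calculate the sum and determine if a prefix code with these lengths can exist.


Sum = 2^(-1) + 2^(-3) + 2^(-3) + 2^(-6) + 2^(-8) + 2^(-8)
    = 0.5 + 0.125 + 0.125 + 0.015625 + 0.00390625 + 0.00390625
    = 198/256 = 0.7734375
Since 0.7734375 <= 1, Kraft's inequality IS satisfied.
A prefix code with these lengths CAN exist.

Kraft sum = 0.7734375. Satisfied.


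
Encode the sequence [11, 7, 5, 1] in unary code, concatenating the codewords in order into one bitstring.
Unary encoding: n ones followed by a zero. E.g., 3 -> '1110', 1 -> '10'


Encode each number as n ones followed by a terminating 0:
  11 -> 111111111110 (12 bits)
  7 -> 11111110 (8 bits)
  5 -> 111110 (6 bits)
  1 -> 10 (2 bits)
Total length = 12 + 8 + 6 + 2 = 28 bits.

Unary([11, 7, 5, 1]) = 1111111111101111111011111010 (28 bits)


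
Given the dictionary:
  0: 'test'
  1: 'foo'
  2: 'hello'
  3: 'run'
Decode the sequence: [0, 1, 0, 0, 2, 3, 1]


Look up each index in the dictionary:
  0 -> 'test'
  1 -> 'foo'
  0 -> 'test'
  0 -> 'test'
  2 -> 'hello'
  3 -> 'run'
  1 -> 'foo'

Decoded: "test foo test test hello run foo"


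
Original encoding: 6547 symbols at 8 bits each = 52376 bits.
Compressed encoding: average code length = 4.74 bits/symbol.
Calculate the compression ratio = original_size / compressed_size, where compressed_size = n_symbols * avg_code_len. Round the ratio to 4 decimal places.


original_size = n_symbols * orig_bits = 6547 * 8 = 52376 bits
compressed_size = n_symbols * avg_code_len = 6547 * 4.74 = 31032.78 bits
ratio = original_size / compressed_size = 52376 / 31032.78 = 1.6878

Compression ratio = 1.6878


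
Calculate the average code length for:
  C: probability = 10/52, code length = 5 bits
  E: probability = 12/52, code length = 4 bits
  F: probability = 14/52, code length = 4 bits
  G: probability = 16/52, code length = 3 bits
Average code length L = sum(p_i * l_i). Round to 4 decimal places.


Weighted contributions p_i * l_i:
  C: (10/52) * 5 = 50/52
  E: (12/52) * 4 = 48/52
  F: (14/52) * 4 = 56/52
  G: (16/52) * 3 = 48/52
Sum = (50 + 48 + 56 + 48)/52 = 202/52

L = 202/52 = 3.8846 bits/symbol


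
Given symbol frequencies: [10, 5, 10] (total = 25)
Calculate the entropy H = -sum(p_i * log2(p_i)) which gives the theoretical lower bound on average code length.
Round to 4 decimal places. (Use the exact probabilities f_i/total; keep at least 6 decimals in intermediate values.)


Per-symbol terms -p_i * log2(p_i) with p_i = f_i/25:
  p = 10/25 = 0.400000: log2(p) = -1.321928, -p*log2(p) = 0.528771
  p = 5/25 = 0.200000: log2(p) = -2.321928, -p*log2(p) = 0.464386
  p = 10/25 = 0.400000: log2(p) = -1.321928, -p*log2(p) = 0.528771
H = 0.528771 + 0.464386 + 0.528771 = 1.521928

H = 1.5219 bits/symbol


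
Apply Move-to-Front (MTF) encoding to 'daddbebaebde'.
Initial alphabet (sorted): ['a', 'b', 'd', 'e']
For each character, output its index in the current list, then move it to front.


MTF encoding:
'd': index 2 in ['a', 'b', 'd', 'e'] -> ['d', 'a', 'b', 'e']
'a': index 1 in ['d', 'a', 'b', 'e'] -> ['a', 'd', 'b', 'e']
'd': index 1 in ['a', 'd', 'b', 'e'] -> ['d', 'a', 'b', 'e']
'd': index 0 in ['d', 'a', 'b', 'e'] -> ['d', 'a', 'b', 'e']
'b': index 2 in ['d', 'a', 'b', 'e'] -> ['b', 'd', 'a', 'e']
'e': index 3 in ['b', 'd', 'a', 'e'] -> ['e', 'b', 'd', 'a']
'b': index 1 in ['e', 'b', 'd', 'a'] -> ['b', 'e', 'd', 'a']
'a': index 3 in ['b', 'e', 'd', 'a'] -> ['a', 'b', 'e', 'd']
'e': index 2 in ['a', 'b', 'e', 'd'] -> ['e', 'a', 'b', 'd']
'b': index 2 in ['e', 'a', 'b', 'd'] -> ['b', 'e', 'a', 'd']
'd': index 3 in ['b', 'e', 'a', 'd'] -> ['d', 'b', 'e', 'a']
'e': index 2 in ['d', 'b', 'e', 'a'] -> ['e', 'd', 'b', 'a']


Output: [2, 1, 1, 0, 2, 3, 1, 3, 2, 2, 3, 2]


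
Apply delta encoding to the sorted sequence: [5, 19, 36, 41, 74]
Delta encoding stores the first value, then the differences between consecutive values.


First value: 5
Deltas:
  19 - 5 = 14
  36 - 19 = 17
  41 - 36 = 5
  74 - 41 = 33


Delta encoded: [5, 14, 17, 5, 33]


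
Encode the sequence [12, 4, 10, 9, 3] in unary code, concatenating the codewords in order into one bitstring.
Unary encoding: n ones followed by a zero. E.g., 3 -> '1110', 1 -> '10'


Encode each number as n ones followed by a terminating 0:
  12 -> 1111111111110 (13 bits)
  4 -> 11110 (5 bits)
  10 -> 11111111110 (11 bits)
  9 -> 1111111110 (10 bits)
  3 -> 1110 (4 bits)
Total length = 13 + 5 + 11 + 10 + 4 = 43 bits.

Unary([12, 4, 10, 9, 3]) = 1111111111110111101111111111011111111101110 (43 bits)


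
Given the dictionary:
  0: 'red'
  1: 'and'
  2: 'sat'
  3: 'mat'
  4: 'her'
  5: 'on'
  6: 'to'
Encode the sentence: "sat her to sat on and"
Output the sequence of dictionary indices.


Look up each word in the dictionary:
  'sat' -> 2
  'her' -> 4
  'to' -> 6
  'sat' -> 2
  'on' -> 5
  'and' -> 1

Encoded: [2, 4, 6, 2, 5, 1]


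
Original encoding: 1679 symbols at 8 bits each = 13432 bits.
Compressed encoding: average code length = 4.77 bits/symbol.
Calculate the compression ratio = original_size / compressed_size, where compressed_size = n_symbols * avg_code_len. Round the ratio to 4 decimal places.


original_size = n_symbols * orig_bits = 1679 * 8 = 13432 bits
compressed_size = n_symbols * avg_code_len = 1679 * 4.77 = 8008.83 bits
ratio = original_size / compressed_size = 13432 / 8008.83 = 1.6771

Compression ratio = 1.6771


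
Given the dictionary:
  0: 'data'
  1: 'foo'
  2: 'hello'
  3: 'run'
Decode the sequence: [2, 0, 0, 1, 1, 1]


Look up each index in the dictionary:
  2 -> 'hello'
  0 -> 'data'
  0 -> 'data'
  1 -> 'foo'
  1 -> 'foo'
  1 -> 'foo'

Decoded: "hello data data foo foo foo"


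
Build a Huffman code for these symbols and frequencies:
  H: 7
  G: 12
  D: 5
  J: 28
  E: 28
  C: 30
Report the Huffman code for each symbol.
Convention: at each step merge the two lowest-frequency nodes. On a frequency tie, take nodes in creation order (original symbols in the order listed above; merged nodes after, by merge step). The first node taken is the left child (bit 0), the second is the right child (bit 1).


Huffman tree construction:
Step 1: Merge D(5) + H(7) = 12
Step 2: Merge G(12) + (D+H)(12) = 24
Step 3: Merge (G+(D+H))(24) + J(28) = 52
Step 4: Merge E(28) + C(30) = 58
Step 5: Merge ((G+(D+H))+J)(52) + (E+C)(58) = 110
Read each symbol's code off the tree from the root (left child = 0, right child = 1).

Codes:
  H: 0011 (length 4)
  G: 000 (length 3)
  D: 0010 (length 4)
  J: 01 (length 2)
  E: 10 (length 2)
  C: 11 (length 2)
Average code length: 256/110 = 2.3273 bits/symbol


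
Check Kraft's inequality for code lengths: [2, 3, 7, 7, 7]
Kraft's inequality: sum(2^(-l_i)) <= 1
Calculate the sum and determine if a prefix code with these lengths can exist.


Sum = 2^(-2) + 2^(-3) + 2^(-7) + 2^(-7) + 2^(-7)
    = 0.25 + 0.125 + 0.0078125 + 0.0078125 + 0.0078125
    = 51/128 = 0.3984375
Since 0.3984375 <= 1, Kraft's inequality IS satisfied.
A prefix code with these lengths CAN exist.

Kraft sum = 0.3984375. Satisfied.


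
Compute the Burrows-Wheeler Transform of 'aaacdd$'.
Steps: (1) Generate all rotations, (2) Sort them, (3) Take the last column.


Rotations (sorted):
  0: $aaacdd -> last char: d
  1: aaacdd$ -> last char: $
  2: aacdd$a -> last char: a
  3: acdd$aa -> last char: a
  4: cdd$aaa -> last char: a
  5: d$aaacd -> last char: d
  6: dd$aaac -> last char: c


BWT = d$aaadc


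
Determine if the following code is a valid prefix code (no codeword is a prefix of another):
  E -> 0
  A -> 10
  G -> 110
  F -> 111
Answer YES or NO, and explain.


Checking each pair (does one codeword prefix another?):
  E='0' vs A='10': no prefix
  E='0' vs G='110': no prefix
  E='0' vs F='111': no prefix
  A='10' vs E='0': no prefix
  A='10' vs G='110': no prefix
  A='10' vs F='111': no prefix
  G='110' vs E='0': no prefix
  G='110' vs A='10': no prefix
  G='110' vs F='111': no prefix
  F='111' vs E='0': no prefix
  F='111' vs A='10': no prefix
  F='111' vs G='110': no prefix
No violation found over all pairs.

YES -- this is a valid prefix code. No codeword is a prefix of any other codeword.


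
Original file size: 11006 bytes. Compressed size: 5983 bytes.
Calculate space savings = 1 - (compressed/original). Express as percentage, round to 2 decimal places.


ratio = compressed/original = 5983/11006 = 0.543613
savings = 1 - ratio = 1 - 0.543613 = 0.456387
as a percentage: 0.456387 * 100 = 45.64%

Space savings = 1 - 5983/11006 = 45.64%


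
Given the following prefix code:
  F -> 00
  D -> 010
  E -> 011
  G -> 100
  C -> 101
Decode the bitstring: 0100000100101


Decoding step by step:
Bits 010 -> D
Bits 00 -> F
Bits 00 -> F
Bits 100 -> G
Bits 101 -> C


Decoded message: DFFGC


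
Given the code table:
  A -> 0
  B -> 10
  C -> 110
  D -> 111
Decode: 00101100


Decoding:
0 -> A
0 -> A
10 -> B
110 -> C
0 -> A


Result: AABCA


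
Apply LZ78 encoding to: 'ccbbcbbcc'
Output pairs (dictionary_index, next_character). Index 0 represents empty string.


LZ78 encoding steps:
Dictionary: {0: ''}
Step 1: w='' (idx 0), next='c' -> output (0, 'c'), add 'c' as idx 1
Step 2: w='c' (idx 1), next='b' -> output (1, 'b'), add 'cb' as idx 2
Step 3: w='' (idx 0), next='b' -> output (0, 'b'), add 'b' as idx 3
Step 4: w='cb' (idx 2), next='b' -> output (2, 'b'), add 'cbb' as idx 4
Step 5: w='c' (idx 1), next='c' -> output (1, 'c'), add 'cc' as idx 5


Encoded: [(0, 'c'), (1, 'b'), (0, 'b'), (2, 'b'), (1, 'c')]


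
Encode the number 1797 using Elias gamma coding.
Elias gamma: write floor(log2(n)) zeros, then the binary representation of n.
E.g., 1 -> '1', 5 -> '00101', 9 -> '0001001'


num_bits = floor(log2(1797)) + 1 = 11
leading_zeros = num_bits - 1 = 10
binary(1797) = 11100000101

Elias gamma(1797) = '0000000000' + '11100000101' = 000000000011100000101 (21 bits)


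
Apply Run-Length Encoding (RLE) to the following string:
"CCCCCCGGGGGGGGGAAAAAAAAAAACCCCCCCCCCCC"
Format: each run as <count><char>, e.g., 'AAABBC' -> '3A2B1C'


Scanning runs left to right:
  i=0: run of 'C' x 6 -> '6C'
  i=6: run of 'G' x 9 -> '9G'
  i=15: run of 'A' x 11 -> '11A'
  i=26: run of 'C' x 12 -> '12C'

RLE = 6C9G11A12C


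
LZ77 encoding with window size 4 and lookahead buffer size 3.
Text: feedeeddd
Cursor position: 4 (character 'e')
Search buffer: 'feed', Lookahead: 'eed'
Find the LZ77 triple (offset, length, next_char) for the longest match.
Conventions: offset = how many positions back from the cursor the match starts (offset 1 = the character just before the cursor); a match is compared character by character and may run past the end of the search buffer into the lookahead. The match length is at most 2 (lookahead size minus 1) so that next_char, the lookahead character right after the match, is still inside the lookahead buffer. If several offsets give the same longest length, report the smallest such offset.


Try each offset into the search buffer:
  offset=1 (pos 3, char 'd'): match length 0
  offset=2 (pos 2, char 'e'): match length 1
  offset=3 (pos 1, char 'e'): match length 2
  offset=4 (pos 0, char 'f'): match length 0
Longest match has length 2 at offset 3.
next_char = character at position 4 + 2 = 6 -> 'd'

Best match: offset=3, length=2 (matching 'ee' starting at position 1)
LZ77 triple: (3, 2, 'd')


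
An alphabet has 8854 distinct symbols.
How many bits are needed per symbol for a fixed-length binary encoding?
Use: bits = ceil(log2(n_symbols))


log2(8854) = 13.1121
Bracket: 2^13 = 8192 < 8854 <= 2^14 = 16384
So ceil(log2(8854)) = 14

bits = ceil(log2(8854)) = ceil(13.1121) = 14 bits


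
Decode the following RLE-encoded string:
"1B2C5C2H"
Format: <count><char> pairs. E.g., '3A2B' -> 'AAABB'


Expanding each <count><char> pair:
  1B -> 'B'
  2C -> 'CC'
  5C -> 'CCCCC'
  2H -> 'HH'

Decoded = BCCCCCCCHH


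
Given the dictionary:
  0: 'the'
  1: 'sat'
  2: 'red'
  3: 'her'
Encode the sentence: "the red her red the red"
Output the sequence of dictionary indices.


Look up each word in the dictionary:
  'the' -> 0
  'red' -> 2
  'her' -> 3
  'red' -> 2
  'the' -> 0
  'red' -> 2

Encoded: [0, 2, 3, 2, 0, 2]


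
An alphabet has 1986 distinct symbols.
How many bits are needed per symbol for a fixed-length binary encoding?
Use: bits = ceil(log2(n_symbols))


log2(1986) = 10.9556
Bracket: 2^10 = 1024 < 1986 <= 2^11 = 2048
So ceil(log2(1986)) = 11

bits = ceil(log2(1986)) = ceil(10.9556) = 11 bits


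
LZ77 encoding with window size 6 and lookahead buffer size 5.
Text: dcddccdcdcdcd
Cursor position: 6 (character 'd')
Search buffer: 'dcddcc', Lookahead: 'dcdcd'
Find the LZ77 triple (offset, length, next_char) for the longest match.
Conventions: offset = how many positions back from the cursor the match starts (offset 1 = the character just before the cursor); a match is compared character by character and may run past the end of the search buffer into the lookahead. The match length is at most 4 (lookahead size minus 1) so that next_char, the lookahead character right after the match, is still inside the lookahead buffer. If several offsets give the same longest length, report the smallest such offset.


Try each offset into the search buffer:
  offset=1 (pos 5, char 'c'): match length 0
  offset=2 (pos 4, char 'c'): match length 0
  offset=3 (pos 3, char 'd'): match length 2
  offset=4 (pos 2, char 'd'): match length 1
  offset=5 (pos 1, char 'c'): match length 0
  offset=6 (pos 0, char 'd'): match length 3
Longest match has length 3 at offset 6.
next_char = character at position 6 + 3 = 9 -> 'c'

Best match: offset=6, length=3 (matching 'dcd' starting at position 0)
LZ77 triple: (6, 3, 'c')


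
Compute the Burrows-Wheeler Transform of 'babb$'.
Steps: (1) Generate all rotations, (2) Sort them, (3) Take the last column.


Rotations (sorted):
  0: $babb -> last char: b
  1: abb$b -> last char: b
  2: b$bab -> last char: b
  3: babb$ -> last char: $
  4: bb$ba -> last char: a


BWT = bbb$a


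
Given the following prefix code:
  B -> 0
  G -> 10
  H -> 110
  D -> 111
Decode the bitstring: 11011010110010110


Decoding step by step:
Bits 110 -> H
Bits 110 -> H
Bits 10 -> G
Bits 110 -> H
Bits 0 -> B
Bits 10 -> G
Bits 110 -> H


Decoded message: HHGHBGH


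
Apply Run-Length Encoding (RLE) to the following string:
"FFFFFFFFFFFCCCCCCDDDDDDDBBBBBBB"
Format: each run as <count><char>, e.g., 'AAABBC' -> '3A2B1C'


Scanning runs left to right:
  i=0: run of 'F' x 11 -> '11F'
  i=11: run of 'C' x 6 -> '6C'
  i=17: run of 'D' x 7 -> '7D'
  i=24: run of 'B' x 7 -> '7B'

RLE = 11F6C7D7B


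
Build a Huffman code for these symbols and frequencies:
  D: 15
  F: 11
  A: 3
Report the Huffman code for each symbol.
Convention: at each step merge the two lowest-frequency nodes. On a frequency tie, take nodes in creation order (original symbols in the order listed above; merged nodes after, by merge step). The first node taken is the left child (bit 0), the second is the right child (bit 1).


Huffman tree construction:
Step 1: Merge A(3) + F(11) = 14
Step 2: Merge (A+F)(14) + D(15) = 29
Read each symbol's code off the tree from the root (left child = 0, right child = 1).

Codes:
  D: 1 (length 1)
  F: 01 (length 2)
  A: 00 (length 2)
Average code length: 43/29 = 1.4828 bits/symbol


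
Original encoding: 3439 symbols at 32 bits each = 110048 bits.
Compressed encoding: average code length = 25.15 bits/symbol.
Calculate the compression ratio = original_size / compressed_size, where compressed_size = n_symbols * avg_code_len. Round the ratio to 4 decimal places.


original_size = n_symbols * orig_bits = 3439 * 32 = 110048 bits
compressed_size = n_symbols * avg_code_len = 3439 * 25.15 = 86490.85 bits
ratio = original_size / compressed_size = 110048 / 86490.85 = 1.2724

Compression ratio = 1.2724


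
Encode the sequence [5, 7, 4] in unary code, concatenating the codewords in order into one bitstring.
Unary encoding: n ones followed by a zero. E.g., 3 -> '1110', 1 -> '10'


Encode each number as n ones followed by a terminating 0:
  5 -> 111110 (6 bits)
  7 -> 11111110 (8 bits)
  4 -> 11110 (5 bits)
Total length = 6 + 8 + 5 = 19 bits.

Unary([5, 7, 4]) = 1111101111111011110 (19 bits)


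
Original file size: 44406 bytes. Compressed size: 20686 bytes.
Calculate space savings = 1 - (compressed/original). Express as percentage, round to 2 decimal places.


ratio = compressed/original = 20686/44406 = 0.465838
savings = 1 - ratio = 1 - 0.465838 = 0.534162
as a percentage: 0.534162 * 100 = 53.42%

Space savings = 1 - 20686/44406 = 53.42%


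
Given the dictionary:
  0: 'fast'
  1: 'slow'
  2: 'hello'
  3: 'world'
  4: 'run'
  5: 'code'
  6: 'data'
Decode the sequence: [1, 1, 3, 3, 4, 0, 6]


Look up each index in the dictionary:
  1 -> 'slow'
  1 -> 'slow'
  3 -> 'world'
  3 -> 'world'
  4 -> 'run'
  0 -> 'fast'
  6 -> 'data'

Decoded: "slow slow world world run fast data"


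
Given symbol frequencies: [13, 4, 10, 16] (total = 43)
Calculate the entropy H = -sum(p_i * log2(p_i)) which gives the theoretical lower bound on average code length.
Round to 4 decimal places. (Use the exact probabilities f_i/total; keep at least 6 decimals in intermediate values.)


Per-symbol terms -p_i * log2(p_i) with p_i = f_i/43:
  p = 13/43 = 0.302326: log2(p) = -1.725825, -p*log2(p) = 0.521761
  p = 4/43 = 0.093023: log2(p) = -3.426265, -p*log2(p) = 0.318722
  p = 10/43 = 0.232558: log2(p) = -2.104337, -p*log2(p) = 0.489381
  p = 16/43 = 0.372093: log2(p) = -1.426265, -p*log2(p) = 0.530703
H = 0.521761 + 0.318722 + 0.489381 + 0.530703 = 1.860567

H = 1.8606 bits/symbol


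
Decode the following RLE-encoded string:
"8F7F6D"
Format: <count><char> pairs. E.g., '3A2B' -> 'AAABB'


Expanding each <count><char> pair:
  8F -> 'FFFFFFFF'
  7F -> 'FFFFFFF'
  6D -> 'DDDDDD'

Decoded = FFFFFFFFFFFFFFFDDDDDD


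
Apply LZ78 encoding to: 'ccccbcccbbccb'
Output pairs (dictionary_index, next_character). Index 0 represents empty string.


LZ78 encoding steps:
Dictionary: {0: ''}
Step 1: w='' (idx 0), next='c' -> output (0, 'c'), add 'c' as idx 1
Step 2: w='c' (idx 1), next='c' -> output (1, 'c'), add 'cc' as idx 2
Step 3: w='c' (idx 1), next='b' -> output (1, 'b'), add 'cb' as idx 3
Step 4: w='cc' (idx 2), next='c' -> output (2, 'c'), add 'ccc' as idx 4
Step 5: w='' (idx 0), next='b' -> output (0, 'b'), add 'b' as idx 5
Step 6: w='b' (idx 5), next='c' -> output (5, 'c'), add 'bc' as idx 6
Step 7: w='cb' (idx 3), end of input -> output (3, '')


Encoded: [(0, 'c'), (1, 'c'), (1, 'b'), (2, 'c'), (0, 'b'), (5, 'c'), (3, '')]


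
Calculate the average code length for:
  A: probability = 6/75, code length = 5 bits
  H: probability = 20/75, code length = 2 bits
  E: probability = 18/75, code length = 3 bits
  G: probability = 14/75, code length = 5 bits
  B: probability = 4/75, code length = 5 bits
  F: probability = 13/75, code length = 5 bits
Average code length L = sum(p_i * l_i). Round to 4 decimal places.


Weighted contributions p_i * l_i:
  A: (6/75) * 5 = 30/75
  H: (20/75) * 2 = 40/75
  E: (18/75) * 3 = 54/75
  G: (14/75) * 5 = 70/75
  B: (4/75) * 5 = 20/75
  F: (13/75) * 5 = 65/75
Sum = (30 + 40 + 54 + 70 + 20 + 65)/75 = 279/75

L = 279/75 = 3.7200 bits/symbol


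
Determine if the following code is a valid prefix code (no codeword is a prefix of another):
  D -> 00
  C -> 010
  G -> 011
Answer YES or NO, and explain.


Checking each pair (does one codeword prefix another?):
  D='00' vs C='010': no prefix
  D='00' vs G='011': no prefix
  C='010' vs D='00': no prefix
  C='010' vs G='011': no prefix
  G='011' vs D='00': no prefix
  G='011' vs C='010': no prefix
No violation found over all pairs.

YES -- this is a valid prefix code. No codeword is a prefix of any other codeword.


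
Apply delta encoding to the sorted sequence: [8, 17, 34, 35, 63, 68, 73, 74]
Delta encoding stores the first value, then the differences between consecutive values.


First value: 8
Deltas:
  17 - 8 = 9
  34 - 17 = 17
  35 - 34 = 1
  63 - 35 = 28
  68 - 63 = 5
  73 - 68 = 5
  74 - 73 = 1


Delta encoded: [8, 9, 17, 1, 28, 5, 5, 1]


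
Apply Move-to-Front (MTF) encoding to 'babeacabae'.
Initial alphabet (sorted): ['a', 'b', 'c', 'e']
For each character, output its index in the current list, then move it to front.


MTF encoding:
'b': index 1 in ['a', 'b', 'c', 'e'] -> ['b', 'a', 'c', 'e']
'a': index 1 in ['b', 'a', 'c', 'e'] -> ['a', 'b', 'c', 'e']
'b': index 1 in ['a', 'b', 'c', 'e'] -> ['b', 'a', 'c', 'e']
'e': index 3 in ['b', 'a', 'c', 'e'] -> ['e', 'b', 'a', 'c']
'a': index 2 in ['e', 'b', 'a', 'c'] -> ['a', 'e', 'b', 'c']
'c': index 3 in ['a', 'e', 'b', 'c'] -> ['c', 'a', 'e', 'b']
'a': index 1 in ['c', 'a', 'e', 'b'] -> ['a', 'c', 'e', 'b']
'b': index 3 in ['a', 'c', 'e', 'b'] -> ['b', 'a', 'c', 'e']
'a': index 1 in ['b', 'a', 'c', 'e'] -> ['a', 'b', 'c', 'e']
'e': index 3 in ['a', 'b', 'c', 'e'] -> ['e', 'a', 'b', 'c']


Output: [1, 1, 1, 3, 2, 3, 1, 3, 1, 3]


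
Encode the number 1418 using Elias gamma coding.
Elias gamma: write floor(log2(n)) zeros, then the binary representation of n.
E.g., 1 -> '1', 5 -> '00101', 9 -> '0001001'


num_bits = floor(log2(1418)) + 1 = 11
leading_zeros = num_bits - 1 = 10
binary(1418) = 10110001010

Elias gamma(1418) = '0000000000' + '10110001010' = 000000000010110001010 (21 bits)


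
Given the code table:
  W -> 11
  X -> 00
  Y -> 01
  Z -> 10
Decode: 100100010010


Decoding:
10 -> Z
01 -> Y
00 -> X
01 -> Y
00 -> X
10 -> Z


Result: ZYXYXZ


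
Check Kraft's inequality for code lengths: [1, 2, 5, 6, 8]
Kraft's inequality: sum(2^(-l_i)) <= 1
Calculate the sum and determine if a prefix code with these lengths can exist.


Sum = 2^(-1) + 2^(-2) + 2^(-5) + 2^(-6) + 2^(-8)
    = 0.5 + 0.25 + 0.03125 + 0.015625 + 0.00390625
    = 205/256 = 0.80078125
Since 0.80078125 <= 1, Kraft's inequality IS satisfied.
A prefix code with these lengths CAN exist.

Kraft sum = 0.80078125. Satisfied.


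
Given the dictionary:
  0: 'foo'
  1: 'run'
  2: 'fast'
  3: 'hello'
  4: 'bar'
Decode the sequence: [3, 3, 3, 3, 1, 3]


Look up each index in the dictionary:
  3 -> 'hello'
  3 -> 'hello'
  3 -> 'hello'
  3 -> 'hello'
  1 -> 'run'
  3 -> 'hello'

Decoded: "hello hello hello hello run hello"


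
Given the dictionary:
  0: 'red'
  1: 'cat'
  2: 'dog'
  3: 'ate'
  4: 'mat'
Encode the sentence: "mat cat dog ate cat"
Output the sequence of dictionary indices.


Look up each word in the dictionary:
  'mat' -> 4
  'cat' -> 1
  'dog' -> 2
  'ate' -> 3
  'cat' -> 1

Encoded: [4, 1, 2, 3, 1]


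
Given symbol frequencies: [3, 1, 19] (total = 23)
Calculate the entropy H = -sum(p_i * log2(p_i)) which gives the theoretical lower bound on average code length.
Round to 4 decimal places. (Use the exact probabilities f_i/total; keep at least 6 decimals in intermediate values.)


Per-symbol terms -p_i * log2(p_i) with p_i = f_i/23:
  p = 3/23 = 0.130435: log2(p) = -2.938599, -p*log2(p) = 0.383296
  p = 1/23 = 0.043478: log2(p) = -4.523562, -p*log2(p) = 0.196677
  p = 19/23 = 0.826087: log2(p) = -0.275634, -p*log2(p) = 0.227698
H = 0.383296 + 0.196677 + 0.227698 = 0.807671

H = 0.8077 bits/symbol
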